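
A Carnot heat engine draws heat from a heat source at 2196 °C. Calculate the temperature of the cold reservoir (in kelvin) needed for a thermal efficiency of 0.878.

T_C ≈ 301 K

T_H = 2196 °C → 2196 + 273.15 = 2469.15 K.
From η = 1 − T_C/T_H, T_C = T_H·(1 − η) = 2469.15 × (1 − 0.878) = 301 K.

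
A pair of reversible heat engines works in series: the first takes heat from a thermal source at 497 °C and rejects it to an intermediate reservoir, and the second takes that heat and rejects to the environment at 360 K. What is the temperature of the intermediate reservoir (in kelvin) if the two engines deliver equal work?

T_H = 497 °C → 497 + 273.15 = 770.15 K.
For reversible stages Q_m = Q_H·(T_m/T_H). Setting W₁ = Q_H(1 − T_m/T_H) equal to W₂ = Q_m(1 − T_C/T_m) = Q_H·(T_m − T_C)/T_H gives T_H − T_m = T_m − T_C, so T_m = (T_H + T_C)/2 = (770.15 + 360.00)/2 = 565.1 K.

T_m ≈ 565.1 K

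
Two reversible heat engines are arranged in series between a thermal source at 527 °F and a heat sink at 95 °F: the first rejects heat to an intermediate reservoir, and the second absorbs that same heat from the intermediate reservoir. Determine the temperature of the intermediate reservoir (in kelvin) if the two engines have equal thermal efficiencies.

T_H = 527 °F → (527 − 32) × 5/9 = 275.00 °C = 548.15 K.
T_C = 95 °F → (95 − 32) × 5/9 = 35.00 °C = 308.15 K.
Equal efficiencies require 1 − T_m/T_H = 1 − T_C/T_m, i.e. T_m/T_H = T_C/T_m, so T_m = √(T_H·T_C) = √(548.15 × 308.15) = 411.0 K.

T_m ≈ 411.0 K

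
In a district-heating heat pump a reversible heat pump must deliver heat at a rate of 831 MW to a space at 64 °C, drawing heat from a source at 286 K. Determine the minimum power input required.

Ẇ_in ≈ 126 MW

T_H = 64 °C → 64 + 273.15 = 337.15 K.
COP_HP = T_H/(T_H − T_C) = 337.15/51.15 = 6.5914.
W = Q_H/COP_HP = 831/6.5914 = 126 MW.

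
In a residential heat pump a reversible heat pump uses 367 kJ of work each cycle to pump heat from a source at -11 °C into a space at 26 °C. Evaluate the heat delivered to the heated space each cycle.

Q_H ≈ 2970 kJ

T_H = 26 °C → 26 + 273.15 = 299.15 K.
T_C = -11 °C → -11 + 273.15 = 262.15 K.
COP_HP = T_H/(T_H − T_C) = 299.15/37.00 = 8.0851.
Q_H = COP_HP · W = 8.0851 × 367 = 2970 kJ.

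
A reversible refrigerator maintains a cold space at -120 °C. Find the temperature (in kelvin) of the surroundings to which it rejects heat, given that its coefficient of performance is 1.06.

T_C = -120 °C → -120 + 273.15 = 153.15 K.
COP_R = T_C/(T_H − T_C) ⇒ T_H = T_C·(1 + 1/COP_R) = 153.15 × (1 + 1/1.06) = 297.6 K.

T_H ≈ 297.6 K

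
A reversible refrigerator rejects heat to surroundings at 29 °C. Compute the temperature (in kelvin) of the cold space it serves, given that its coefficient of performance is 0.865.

T_H = 29 °C → 29 + 273.15 = 302.15 K.
COP_R = T_C/(T_H − T_C) ⇒ T_C = T_H·COP_R/(1 + COP_R) = 302.15 × 0.865/(1 + 0.865) = 140 K.

T_C ≈ 140 K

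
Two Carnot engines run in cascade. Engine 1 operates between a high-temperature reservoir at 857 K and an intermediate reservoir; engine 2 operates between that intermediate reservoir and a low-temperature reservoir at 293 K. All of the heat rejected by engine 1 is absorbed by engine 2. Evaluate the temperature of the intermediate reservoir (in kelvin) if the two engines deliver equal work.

For reversible stages Q_m = Q_H·(T_m/T_H). Setting W₁ = Q_H(1 − T_m/T_H) equal to W₂ = Q_m(1 − T_C/T_m) = Q_H·(T_m − T_C)/T_H gives T_H − T_m = T_m − T_C, so T_m = (T_H + T_C)/2 = (857.00 + 293.00)/2 = 575 K.

T_m ≈ 575 K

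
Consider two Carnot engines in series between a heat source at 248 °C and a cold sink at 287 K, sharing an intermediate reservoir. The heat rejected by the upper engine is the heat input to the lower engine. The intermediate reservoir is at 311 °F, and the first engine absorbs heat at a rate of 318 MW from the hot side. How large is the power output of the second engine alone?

T_H = 248 °C → 248 + 273.15 = 521.15 K.
T_m = 311 °F → (311 − 32) × 5/9 = 155.00 °C = 428.15 K.
Heat entering the second stage: Q_m = Q_H·(T_m/T_H) = 318 × 428.15/521.15 = 261.3 MW.
Second-stage efficiency η₂ = 1 − T_C/T_m = 1 − 287.00/428.15 = 0.3297, so W₂ = η₂·Q_m = 86.13 MW.

Ẇ₂ ≈ 86.13 MW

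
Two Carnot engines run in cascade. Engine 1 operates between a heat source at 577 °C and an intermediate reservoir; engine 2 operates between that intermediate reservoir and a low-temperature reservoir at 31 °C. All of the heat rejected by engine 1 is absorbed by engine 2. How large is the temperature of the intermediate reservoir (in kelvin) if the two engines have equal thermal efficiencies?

T_m ≈ 509 K

T_H = 577 °C → 577 + 273.15 = 850.15 K.
T_C = 31 °C → 31 + 273.15 = 304.15 K.
Equal efficiencies require 1 − T_m/T_H = 1 − T_C/T_m, i.e. T_m/T_H = T_C/T_m, so T_m = √(T_H·T_C) = √(850.15 × 304.15) = 509 K.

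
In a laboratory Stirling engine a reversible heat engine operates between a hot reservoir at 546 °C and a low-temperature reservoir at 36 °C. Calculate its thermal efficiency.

η ≈ 0.623

T_H = 546 °C → 546 + 273.15 = 819.15 K.
T_C = 36 °C → 36 + 273.15 = 309.15 K.
Since the cycle is reversible, η = 1 − T_C/T_H = 1 − 309.15/819.15 = 0.623.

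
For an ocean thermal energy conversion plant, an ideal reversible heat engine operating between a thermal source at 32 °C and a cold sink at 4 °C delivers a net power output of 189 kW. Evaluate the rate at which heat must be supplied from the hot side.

Q̇_H ≈ 2060 kW

T_H = 32 °C → 32 + 273.15 = 305.15 K.
T_C = 4 °C → 4 + 273.15 = 277.15 K.
For a reversible engine, η = 1 − T_C/T_H = 1 − 277.15/305.15 = 0.0918.
Q_H = W/η = 189/0.0918 = 2060 kW.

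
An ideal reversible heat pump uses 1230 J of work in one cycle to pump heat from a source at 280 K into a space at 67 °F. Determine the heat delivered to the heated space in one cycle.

Q_H ≈ 28600 J

T_H = 67 °F → (67 − 32) × 5/9 = 19.44 °C = 292.59 K.
Reversible heating COP: COP_HP = T_H/(T_H − T_C) = 292.59/12.59 = 23.2320.
Q_H = COP_HP · W = 23.2320 × 1230 = 28600 J.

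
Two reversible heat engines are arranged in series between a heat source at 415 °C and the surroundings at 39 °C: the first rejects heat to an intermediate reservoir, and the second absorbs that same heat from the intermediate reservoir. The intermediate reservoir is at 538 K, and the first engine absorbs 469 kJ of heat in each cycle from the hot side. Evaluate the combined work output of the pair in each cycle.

T_H = 415 °C → 415 + 273.15 = 688.15 K.
T_C = 39 °C → 39 + 273.15 = 312.15 K.
Two reversible stages in series are equivalent to a single Carnot engine between T_H and T_C, so η_total = 1 − T_C/T_H = 1 − 312.15/688.15 = 0.5464.
W_total = η_total · Q_H = 0.5464 × 469 = 256 kJ.

W_total ≈ 256 kJ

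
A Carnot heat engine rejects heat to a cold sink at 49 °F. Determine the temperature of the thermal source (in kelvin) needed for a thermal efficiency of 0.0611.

T_H ≈ 301 K

T_C = 49 °F → (49 − 32) × 5/9 = 9.44 °C = 282.59 K.
From η = 1 − T_C/T_H, solving for T_H gives T_H = T_C/(1 − η) = 282.59/(1 − 0.0611) = 301 K.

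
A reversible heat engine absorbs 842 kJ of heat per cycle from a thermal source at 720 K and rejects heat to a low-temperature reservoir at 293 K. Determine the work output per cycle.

W ≈ 499 kJ

Carnot efficiency: η = 1 − T_C/T_H = 1 − 293.00/720.00 = 0.5931.
W = η·Q_H = 0.5931 × 842 = 499 kJ.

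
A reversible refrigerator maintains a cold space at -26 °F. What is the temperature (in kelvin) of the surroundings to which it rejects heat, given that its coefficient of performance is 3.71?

T_C = -26 °F → (-26 − 32) × 5/9 = -32.22 °C = 240.93 K.
COP_R = T_C/(T_H − T_C) ⇒ T_H = T_C·(1 + 1/COP_R) = 240.93 × (1 + 1/3.71) = 306 K.

T_H ≈ 306 K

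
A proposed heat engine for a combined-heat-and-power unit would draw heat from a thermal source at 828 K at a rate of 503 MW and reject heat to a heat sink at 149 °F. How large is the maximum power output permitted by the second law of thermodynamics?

T_C = 149 °F → (149 − 32) × 5/9 = 65.00 °C = 338.15 K.
No engine can exceed the Carnot limit: η_max = 1 − T_C/T_H = 1 − 338.15/828.00 = 0.5916.
W_max = η_max · Q_H = 0.5916 × 503 = 297.6 MW.

Ẇ_max ≈ 297.6 MW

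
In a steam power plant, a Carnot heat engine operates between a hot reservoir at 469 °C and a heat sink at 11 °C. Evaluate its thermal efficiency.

T_H = 469 °C → 469 + 273.15 = 742.15 K.
T_C = 11 °C → 11 + 273.15 = 284.15 K.
η_rev = 1 − T_C/T_H = 1 − 284.15/742.15 = 0.617.

η ≈ 0.617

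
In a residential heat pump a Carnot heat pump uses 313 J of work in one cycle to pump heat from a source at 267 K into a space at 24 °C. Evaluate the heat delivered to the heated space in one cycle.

T_H = 24 °C → 24 + 273.15 = 297.15 K.
Reversible heating COP: COP_HP = T_H/(T_H − T_C) = 297.15/30.15 = 9.8557.
Q_H = COP_HP · W = 9.8557 × 313 = 3080 J.

Q_H ≈ 3080 J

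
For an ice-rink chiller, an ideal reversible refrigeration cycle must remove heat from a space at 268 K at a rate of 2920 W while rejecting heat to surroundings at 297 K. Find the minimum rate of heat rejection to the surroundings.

Q̇_H ≈ 3240 W

For a reversible cycle Q_H/Q_C = T_H/T_C, so Q_H = Q_C·T_H/T_C = 2920 × 297.00/268.00 = 3240 W.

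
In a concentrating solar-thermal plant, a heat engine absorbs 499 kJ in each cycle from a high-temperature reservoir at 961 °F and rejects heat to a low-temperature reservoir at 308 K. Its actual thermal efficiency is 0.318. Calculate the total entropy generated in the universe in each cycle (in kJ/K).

T_H = 961 °F → (961 − 32) × 5/9 = 516.11 °C = 789.26 K.
W = η·Q_H = 0.318 × 499 = 158.7 kJ, so Q_C = Q_H − W = 340.3 kJ.
The hot reservoir loses entropy Q_H/T_H = 499/789.26 = 0.6322 kJ/K; the cold reservoir gains Q_C/T_C = 340.3/308.00 = 1.105 kJ/K.
ΔS_univ = −Q_H/T_H + Q_C/T_C = 0.473 kJ/K (> 0, since η = 0.318 < η_Carnot = 0.610).

ΔS_univ ≈ 0.473 kJ/K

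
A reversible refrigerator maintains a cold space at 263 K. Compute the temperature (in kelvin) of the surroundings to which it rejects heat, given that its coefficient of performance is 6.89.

COP_R = T_C/(T_H − T_C) ⇒ T_H = T_C·(1 + 1/COP_R) = 263.00 × (1 + 1/6.89) = 301 K.

T_H ≈ 301 K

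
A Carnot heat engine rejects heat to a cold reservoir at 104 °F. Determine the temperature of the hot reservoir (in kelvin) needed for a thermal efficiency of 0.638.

T_C = 104 °F → (104 − 32) × 5/9 = 40.00 °C = 313.15 K.
From η = 1 − T_C/T_H, solving for T_H gives T_H = T_C/(1 − η) = 313.15/(1 − 0.638) = 865 K.

T_H ≈ 865 K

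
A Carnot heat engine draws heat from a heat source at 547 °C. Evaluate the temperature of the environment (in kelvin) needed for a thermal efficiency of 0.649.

T_H = 547 °C → 547 + 273.15 = 820.15 K.
From η = 1 − T_C/T_H, T_C = T_H·(1 − η) = 820.15 × (1 − 0.649) = 288 K.

T_C ≈ 288 K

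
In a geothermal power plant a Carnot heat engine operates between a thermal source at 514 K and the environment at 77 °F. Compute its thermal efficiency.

η ≈ 0.420

T_C = 77 °F → (77 − 32) × 5/9 = 25.00 °C = 298.15 K.
η_rev = 1 − T_C/T_H = 1 − 298.15/514.00 = 0.420.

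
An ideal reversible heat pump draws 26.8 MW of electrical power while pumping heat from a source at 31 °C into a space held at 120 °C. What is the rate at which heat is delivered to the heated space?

Q̇_H ≈ 118 MW

T_H = 120 °C → 120 + 273.15 = 393.15 K.
T_C = 31 °C → 31 + 273.15 = 304.15 K.
COP_HP = T_H/(T_H − T_C) = 393.15/89.00 = 4.4174.
Q_H = COP_HP · W = 4.4174 × 26.8 = 118 MW.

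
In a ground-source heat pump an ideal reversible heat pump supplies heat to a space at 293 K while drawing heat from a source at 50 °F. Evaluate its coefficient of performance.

COP_HP ≈ 29.7

T_C = 50 °F → (50 − 32) × 5/9 = 10.00 °C = 283.15 K.
The Carnot heat-pump COP is COP_HP = T_H/(T_H − T_C) = 293.00/(293.00 − 283.15) = 29.7.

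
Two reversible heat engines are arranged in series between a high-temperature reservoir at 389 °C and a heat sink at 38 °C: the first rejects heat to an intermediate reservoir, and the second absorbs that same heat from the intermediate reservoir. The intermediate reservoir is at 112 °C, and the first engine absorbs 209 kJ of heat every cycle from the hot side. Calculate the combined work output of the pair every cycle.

W_total ≈ 110.8 kJ

T_H = 389 °C → 389 + 273.15 = 662.15 K.
T_C = 38 °C → 38 + 273.15 = 311.15 K.
Two reversible stages in series are equivalent to a single Carnot engine between T_H and T_C, so η_total = 1 − T_C/T_H = 1 − 311.15/662.15 = 0.5301.
W_total = η_total · Q_H = 0.5301 × 209 = 110.8 kJ.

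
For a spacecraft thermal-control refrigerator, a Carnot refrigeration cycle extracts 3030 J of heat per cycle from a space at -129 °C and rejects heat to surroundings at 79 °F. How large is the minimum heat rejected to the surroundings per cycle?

Q_H ≈ 6290 J

T_H = 79 °F → (79 − 32) × 5/9 = 26.11 °C = 299.26 K.
T_C = -129 °C → -129 + 273.15 = 144.15 K.
For a reversible cycle Q_H/Q_C = T_H/T_C, so Q_H = Q_C·T_H/T_C = 3030 × 299.26/144.15 = 6290 J.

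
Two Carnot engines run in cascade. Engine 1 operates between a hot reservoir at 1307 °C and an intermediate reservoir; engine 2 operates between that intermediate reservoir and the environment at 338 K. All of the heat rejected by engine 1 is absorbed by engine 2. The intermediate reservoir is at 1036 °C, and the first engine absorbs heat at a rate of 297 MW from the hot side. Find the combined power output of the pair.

Ẇ_total ≈ 233 MW

T_H = 1307 °C → 1307 + 273.15 = 1580.15 K.
Two reversible stages in series are equivalent to a single Carnot engine between T_H and T_C, so η_total = 1 − T_C/T_H = 1 − 338.00/1580.15 = 0.7861.
W_total = η_total · Q_H = 0.7861 × 297 = 233 MW.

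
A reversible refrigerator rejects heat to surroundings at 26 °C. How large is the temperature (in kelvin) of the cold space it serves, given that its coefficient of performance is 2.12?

T_C ≈ 203.3 K

T_H = 26 °C → 26 + 273.15 = 299.15 K.
COP_R = T_C/(T_H − T_C) ⇒ T_C = T_H·COP_R/(1 + COP_R) = 299.15 × 2.12/(1 + 2.12) = 203.3 K.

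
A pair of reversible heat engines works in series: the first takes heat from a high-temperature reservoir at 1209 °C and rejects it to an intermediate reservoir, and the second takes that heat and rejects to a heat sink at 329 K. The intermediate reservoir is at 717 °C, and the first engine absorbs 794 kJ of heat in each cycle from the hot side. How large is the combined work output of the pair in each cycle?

W_total ≈ 618 kJ

T_H = 1209 °C → 1209 + 273.15 = 1482.15 K.
Two reversible stages in series are equivalent to a single Carnot engine between T_H and T_C, so η_total = 1 − T_C/T_H = 1 − 329.00/1482.15 = 0.7780.
W_total = η_total · Q_H = 0.7780 × 794 = 618 kJ.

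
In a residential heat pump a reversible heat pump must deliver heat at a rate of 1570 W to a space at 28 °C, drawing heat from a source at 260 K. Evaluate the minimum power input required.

Ẇ_in ≈ 214.5 W

T_H = 28 °C → 28 + 273.15 = 301.15 K.
The Carnot heat-pump COP is COP_HP = T_H/(T_H − T_C) = 301.15/41.15 = 7.3183.
W = Q_H/COP_HP = 1570/7.3183 = 214.5 W.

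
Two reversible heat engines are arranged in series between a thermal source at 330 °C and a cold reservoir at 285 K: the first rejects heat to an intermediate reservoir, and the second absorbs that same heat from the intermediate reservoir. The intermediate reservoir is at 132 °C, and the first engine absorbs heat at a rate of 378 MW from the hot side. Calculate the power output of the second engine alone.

T_H = 330 °C → 330 + 273.15 = 603.15 K.
T_m = 132 °C → 132 + 273.15 = 405.15 K.
Heat entering the second stage: Q_m = Q_H·(T_m/T_H) = 378 × 405.15/603.15 = 254 MW.
Second-stage efficiency η₂ = 1 − T_C/T_m = 1 − 285.00/405.15 = 0.2966, so W₂ = η₂·Q_m = 75.3 MW.

Ẇ₂ ≈ 75.3 MW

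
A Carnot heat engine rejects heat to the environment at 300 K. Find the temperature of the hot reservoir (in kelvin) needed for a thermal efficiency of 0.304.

T_H ≈ 431 K

From η = 1 − T_C/T_H, solving for T_H gives T_H = T_C/(1 − η) = 300.00/(1 − 0.304) = 431 K.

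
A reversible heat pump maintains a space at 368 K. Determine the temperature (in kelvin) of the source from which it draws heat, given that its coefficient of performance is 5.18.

T_C ≈ 297.0 K

COP_HP = T_H/(T_H − T_C) ⇒ T_C = T_H·(COP_HP − 1)/COP_HP = 368.00 × (5.18 − 1)/5.18 = 297.0 K.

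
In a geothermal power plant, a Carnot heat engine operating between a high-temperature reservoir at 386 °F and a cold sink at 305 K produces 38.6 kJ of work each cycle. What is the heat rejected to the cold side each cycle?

T_H = 386 °F → (386 − 32) × 5/9 = 196.67 °C = 469.82 K.
The Carnot efficiency is η = 1 − T_C/T_H = 1 − 305.00/469.82 = 0.3508.
Since Q_C/Q_H = T_C/T_H and Q_H = W/η, Q_C = W·T_C/(T_H − T_C) = 38.6 × 305.00/164.82 = 71.43 kJ.

Q_C ≈ 71.43 kJ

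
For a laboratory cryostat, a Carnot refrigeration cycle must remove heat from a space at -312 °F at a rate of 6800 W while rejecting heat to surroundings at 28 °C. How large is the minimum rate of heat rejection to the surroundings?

Q̇_H ≈ 24960 W

T_H = 28 °C → 28 + 273.15 = 301.15 K.
T_C = -312 °F → (-312 − 32) × 5/9 = -191.11 °C = 82.04 K.
For a reversible cycle Q_H/Q_C = T_H/T_C, so Q_H = Q_C·T_H/T_C = 6800 × 301.15/82.04 = 24960 W.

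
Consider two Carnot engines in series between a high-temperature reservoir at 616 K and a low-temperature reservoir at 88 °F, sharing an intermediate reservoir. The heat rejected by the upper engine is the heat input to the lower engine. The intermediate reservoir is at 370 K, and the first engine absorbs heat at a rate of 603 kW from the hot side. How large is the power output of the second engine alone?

Ẇ₂ ≈ 64.35 kW

T_C = 88 °F → (88 − 32) × 5/9 = 31.11 °C = 304.26 K.
Heat entering the second stage: Q_m = Q_H·(T_m/T_H) = 603 × 370.00/616.00 = 362.2 kW.
Second-stage efficiency η₂ = 1 − T_C/T_m = 1 − 304.26/370.00 = 0.1777, so W₂ = η₂·Q_m = 64.35 kW.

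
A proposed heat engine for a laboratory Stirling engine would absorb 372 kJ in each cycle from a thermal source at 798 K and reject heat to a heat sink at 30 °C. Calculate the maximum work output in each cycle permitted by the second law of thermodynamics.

W_max ≈ 231 kJ

T_C = 30 °C → 30 + 273.15 = 303.15 K.
The second-law ceiling is the Carnot efficiency, η_max = 1 − T_C/T_H = 1 − 303.15/798.00 = 0.6201.
W_max = η_max · Q_H = 0.6201 × 372 = 231 kJ.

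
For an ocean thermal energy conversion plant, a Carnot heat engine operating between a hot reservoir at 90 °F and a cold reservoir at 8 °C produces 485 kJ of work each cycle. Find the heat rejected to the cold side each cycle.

T_H = 90 °F → (90 − 32) × 5/9 = 32.22 °C = 305.37 K.
T_C = 8 °C → 8 + 273.15 = 281.15 K.
Carnot efficiency: η = 1 − T_C/T_H = 1 − 281.15/305.37 = 0.0793.
Since Q_C/Q_H = T_C/T_H and Q_H = W/η, Q_C = W·T_C/(T_H − T_C) = 485 × 281.15/24.22 = 5630 kJ.

Q_C ≈ 5630 kJ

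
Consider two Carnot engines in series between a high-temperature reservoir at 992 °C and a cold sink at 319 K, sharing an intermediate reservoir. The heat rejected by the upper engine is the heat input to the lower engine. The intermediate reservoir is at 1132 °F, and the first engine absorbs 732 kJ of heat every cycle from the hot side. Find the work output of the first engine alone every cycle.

T_H = 992 °C → 992 + 273.15 = 1265.15 K.
T_m = 1132 °F → (1132 − 32) × 5/9 = 611.11 °C = 884.26 K.
First-stage efficiency η₁ = 1 − T_m/T_H = 1 − 884.26/1265.15 = 0.3011.
W₁ = η₁·Q_H = 0.3011 × 732 = 220 kJ.

W₁ ≈ 220 kJ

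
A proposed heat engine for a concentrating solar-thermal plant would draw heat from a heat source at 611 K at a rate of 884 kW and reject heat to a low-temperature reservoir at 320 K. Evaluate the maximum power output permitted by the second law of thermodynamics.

The upper bound on efficiency is η_max = 1 − T_C/T_H = 1 − 320.00/611.00 = 0.4763.
W_max = η_max · Q_H = 0.4763 × 884 = 421 kW.

Ẇ_max ≈ 421 kW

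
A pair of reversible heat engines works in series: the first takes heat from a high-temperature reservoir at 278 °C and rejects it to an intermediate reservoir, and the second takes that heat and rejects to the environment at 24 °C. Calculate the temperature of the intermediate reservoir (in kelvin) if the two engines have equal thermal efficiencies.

T_H = 278 °C → 278 + 273.15 = 551.15 K.
T_C = 24 °C → 24 + 273.15 = 297.15 K.
Equal efficiencies require 1 − T_m/T_H = 1 − T_C/T_m, i.e. T_m/T_H = T_C/T_m, so T_m = √(T_H·T_C) = √(551.15 × 297.15) = 404.7 K.

T_m ≈ 404.7 K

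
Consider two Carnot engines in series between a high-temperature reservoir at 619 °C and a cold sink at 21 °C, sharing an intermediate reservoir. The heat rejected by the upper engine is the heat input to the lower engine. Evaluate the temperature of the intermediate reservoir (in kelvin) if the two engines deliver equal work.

T_H = 619 °C → 619 + 273.15 = 892.15 K.
T_C = 21 °C → 21 + 273.15 = 294.15 K.
For reversible stages Q_m = Q_H·(T_m/T_H). Setting W₁ = Q_H(1 − T_m/T_H) equal to W₂ = Q_m(1 − T_C/T_m) = Q_H·(T_m − T_C)/T_H gives T_H − T_m = T_m − T_C, so T_m = (T_H + T_C)/2 = (892.15 + 294.15)/2 = 593 K.

T_m ≈ 593 K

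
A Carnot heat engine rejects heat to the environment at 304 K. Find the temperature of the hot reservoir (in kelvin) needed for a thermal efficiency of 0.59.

From η = 1 − T_C/T_H, solving for T_H gives T_H = T_C/(1 − η) = 304.00/(1 − 0.59) = 741.5 K.

T_H ≈ 741.5 K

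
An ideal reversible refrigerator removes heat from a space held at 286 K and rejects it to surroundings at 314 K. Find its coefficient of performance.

The reversible coefficient of performance is COP_R = T_C/(T_H − T_C) = 286.00/(314.00 − 286.00) = 10.2.

COP_R ≈ 10.2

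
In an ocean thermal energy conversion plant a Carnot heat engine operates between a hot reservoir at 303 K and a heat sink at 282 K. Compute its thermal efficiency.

The Carnot efficiency is η = 1 − T_C/T_H = 1 − 282.00/303.00 = 0.0693.

η ≈ 0.0693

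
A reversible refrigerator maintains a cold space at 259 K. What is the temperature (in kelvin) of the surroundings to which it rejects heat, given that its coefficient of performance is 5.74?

COP_R = T_C/(T_H − T_C) ⇒ T_H = T_C·(1 + 1/COP_R) = 259.00 × (1 + 1/5.74) = 304 K.

T_H ≈ 304 K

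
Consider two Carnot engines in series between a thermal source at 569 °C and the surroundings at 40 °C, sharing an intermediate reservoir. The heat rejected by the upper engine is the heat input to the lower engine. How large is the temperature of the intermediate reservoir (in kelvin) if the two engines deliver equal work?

T_H = 569 °C → 569 + 273.15 = 842.15 K.
T_C = 40 °C → 40 + 273.15 = 313.15 K.
For reversible stages Q_m = Q_H·(T_m/T_H). Setting W₁ = Q_H(1 − T_m/T_H) equal to W₂ = Q_m(1 − T_C/T_m) = Q_H·(T_m − T_C)/T_H gives T_H − T_m = T_m − T_C, so T_m = (T_H + T_C)/2 = (842.15 + 313.15)/2 = 578 K.

T_m ≈ 578 K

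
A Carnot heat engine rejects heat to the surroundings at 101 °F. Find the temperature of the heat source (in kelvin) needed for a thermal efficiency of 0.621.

T_C = 101 °F → (101 − 32) × 5/9 = 38.33 °C = 311.48 K.
From η = 1 − T_C/T_H, solving for T_H gives T_H = T_C/(1 − η) = 311.48/(1 − 0.621) = 821.9 K.

T_H ≈ 821.9 K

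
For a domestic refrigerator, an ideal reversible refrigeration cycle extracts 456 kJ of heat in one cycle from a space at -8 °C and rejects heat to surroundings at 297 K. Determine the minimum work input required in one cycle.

W_in ≈ 54.8 kJ

T_C = -8 °C → -8 + 273.15 = 265.15 K.
The reversible coefficient of performance is COP_R = T_C/(T_H − T_C) = 265.15/31.85 = 8.3250.
W = Q_C/COP_R = 456/8.3250 = 54.8 kJ.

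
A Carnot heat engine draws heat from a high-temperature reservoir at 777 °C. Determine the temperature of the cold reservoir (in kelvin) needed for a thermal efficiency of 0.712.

T_H = 777 °C → 777 + 273.15 = 1050.15 K.
From η = 1 − T_C/T_H, T_C = T_H·(1 − η) = 1050.15 × (1 − 0.712) = 302 K.

T_C ≈ 302 K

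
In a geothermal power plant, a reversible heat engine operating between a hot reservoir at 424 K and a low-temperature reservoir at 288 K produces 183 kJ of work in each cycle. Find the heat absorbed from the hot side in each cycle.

Q_H ≈ 570.5 kJ

For a reversible engine, η = 1 − T_C/T_H = 1 − 288.00/424.00 = 0.3208.
Q_H = W/η = 183/0.3208 = 570.5 kJ.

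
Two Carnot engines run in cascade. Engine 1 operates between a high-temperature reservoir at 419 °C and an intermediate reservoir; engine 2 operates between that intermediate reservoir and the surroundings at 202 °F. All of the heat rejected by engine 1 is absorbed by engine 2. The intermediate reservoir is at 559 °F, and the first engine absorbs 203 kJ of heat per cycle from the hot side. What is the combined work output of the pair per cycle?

T_H = 419 °C → 419 + 273.15 = 692.15 K.
T_C = 202 °F → (202 − 32) × 5/9 = 94.44 °C = 367.59 K.
Two reversible stages in series are equivalent to a single Carnot engine between T_H and T_C, so η_total = 1 − T_C/T_H = 1 − 367.59/692.15 = 0.4689.
W_total = η_total · Q_H = 0.4689 × 203 = 95.2 kJ.

W_total ≈ 95.2 kJ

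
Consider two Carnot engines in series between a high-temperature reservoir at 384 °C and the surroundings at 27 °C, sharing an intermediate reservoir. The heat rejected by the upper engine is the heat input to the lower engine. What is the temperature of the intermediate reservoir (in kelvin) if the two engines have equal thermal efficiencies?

T_m ≈ 444 K

T_H = 384 °C → 384 + 273.15 = 657.15 K.
T_C = 27 °C → 27 + 273.15 = 300.15 K.
Equal efficiencies require 1 − T_m/T_H = 1 − T_C/T_m, i.e. T_m/T_H = T_C/T_m, so T_m = √(T_H·T_C) = √(657.15 × 300.15) = 444 K.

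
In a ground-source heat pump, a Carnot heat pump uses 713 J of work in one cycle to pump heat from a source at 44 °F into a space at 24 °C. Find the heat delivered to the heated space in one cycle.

Q_H ≈ 12200 J

T_H = 24 °C → 24 + 273.15 = 297.15 K.
T_C = 44 °F → (44 − 32) × 5/9 = 6.67 °C = 279.82 K.
Reversible heating COP: COP_HP = T_H/(T_H − T_C) = 297.15/17.33 = 17.1433.
Q_H = COP_HP · W = 17.1433 × 713 = 12200 J.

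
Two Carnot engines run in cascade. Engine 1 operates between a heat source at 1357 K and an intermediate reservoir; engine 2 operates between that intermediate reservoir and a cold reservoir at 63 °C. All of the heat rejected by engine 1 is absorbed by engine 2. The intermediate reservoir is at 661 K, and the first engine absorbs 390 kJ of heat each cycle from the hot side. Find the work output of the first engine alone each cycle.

T_C = 63 °C → 63 + 273.15 = 336.15 K.
First-stage efficiency η₁ = 1 − T_m/T_H = 1 − 661.00/1357.00 = 0.5129.
W₁ = η₁·Q_H = 0.5129 × 390 = 200.0 kJ.

W₁ ≈ 200.0 kJ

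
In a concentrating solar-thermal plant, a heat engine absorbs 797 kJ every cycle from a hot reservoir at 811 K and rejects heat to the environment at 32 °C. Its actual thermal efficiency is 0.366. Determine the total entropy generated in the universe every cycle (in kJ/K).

ΔS_univ ≈ 0.6732 kJ/K

T_C = 32 °C → 32 + 273.15 = 305.15 K.
W = η·Q_H = 0.366 × 797 = 291.7 kJ, so Q_C = Q_H − W = 505.3 kJ.
The hot reservoir loses entropy Q_H/T_H = 797/811.00 = 0.9827 kJ/K; the cold reservoir gains Q_C/T_C = 505.3/305.15 = 1.656 kJ/K.
ΔS_univ = −Q_H/T_H + Q_C/T_C = 0.6732 kJ/K (> 0, since η = 0.366 < η_Carnot = 0.624).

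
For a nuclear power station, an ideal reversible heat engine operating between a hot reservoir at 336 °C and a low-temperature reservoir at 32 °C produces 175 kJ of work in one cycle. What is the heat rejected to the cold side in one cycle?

Q_C ≈ 176 kJ

T_H = 336 °C → 336 + 273.15 = 609.15 K.
T_C = 32 °C → 32 + 273.15 = 305.15 K.
Carnot efficiency: η = 1 − T_C/T_H = 1 − 305.15/609.15 = 0.4991.
Since Q_C/Q_H = T_C/T_H and Q_H = W/η, Q_C = W·T_C/(T_H − T_C) = 175 × 305.15/304.00 = 176 kJ.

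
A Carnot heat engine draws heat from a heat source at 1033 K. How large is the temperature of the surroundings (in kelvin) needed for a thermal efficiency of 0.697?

T_C ≈ 313 K

From η = 1 − T_C/T_H, T_C = T_H·(1 − η) = 1033.00 × (1 − 0.697) = 313 K.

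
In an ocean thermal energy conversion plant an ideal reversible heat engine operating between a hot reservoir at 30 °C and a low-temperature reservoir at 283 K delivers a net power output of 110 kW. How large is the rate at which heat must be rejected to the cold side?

T_H = 30 °C → 30 + 273.15 = 303.15 K.
Carnot efficiency: η = 1 − T_C/T_H = 1 − 283.00/303.15 = 0.0665.
Since Q_C/Q_H = T_C/T_H and Q_H = W/η, Q_C = W·T_C/(T_H − T_C) = 110 × 283.00/20.15 = 1540 kW.

Q̇_C ≈ 1540 kW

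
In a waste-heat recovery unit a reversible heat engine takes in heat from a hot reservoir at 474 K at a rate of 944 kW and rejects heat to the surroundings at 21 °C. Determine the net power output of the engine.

Ẇ ≈ 358.2 kW

T_C = 21 °C → 21 + 273.15 = 294.15 K.
The Carnot efficiency is η = 1 − T_C/T_H = 1 − 294.15/474.00 = 0.3794.
W = η·Q_H = 0.3794 × 944 = 358.2 kW.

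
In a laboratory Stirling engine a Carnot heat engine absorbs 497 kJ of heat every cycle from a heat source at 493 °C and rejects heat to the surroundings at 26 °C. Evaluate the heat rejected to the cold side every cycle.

T_H = 493 °C → 493 + 273.15 = 766.15 K.
T_C = 26 °C → 26 + 273.15 = 299.15 K.
Since the cycle is reversible, η = 1 − T_C/T_H = 1 − 299.15/766.15 = 0.6095.
For a reversible cycle Q_C/Q_H = T_C/T_H, so Q_C = 497 × 299.15/766.15 = 194 kJ.

Q_C ≈ 194 kJ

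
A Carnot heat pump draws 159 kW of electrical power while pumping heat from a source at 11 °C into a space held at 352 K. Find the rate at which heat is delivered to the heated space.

T_C = 11 °C → 11 + 273.15 = 284.15 K.
The Carnot heat-pump COP is COP_HP = T_H/(T_H − T_C) = 352.00/67.85 = 5.1879.
Q_H = COP_HP · W = 5.1879 × 159 = 825 kW.

Q̇_H ≈ 825 kW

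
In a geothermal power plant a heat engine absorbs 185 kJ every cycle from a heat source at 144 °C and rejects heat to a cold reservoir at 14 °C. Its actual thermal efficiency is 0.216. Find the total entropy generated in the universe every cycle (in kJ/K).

T_H = 144 °C → 144 + 273.15 = 417.15 K.
T_C = 14 °C → 14 + 273.15 = 287.15 K.
W = η·Q_H = 0.216 × 185 = 39.96 kJ, so Q_C = Q_H − W = 145.0 kJ.
Reservoir entropy changes: ΔS_H = −Q_H/T_H = −185/417.15 = -0.4435 kJ/K and ΔS_C = +Q_C/T_C = 145.0/287.15 = 0.5051 kJ/K.
ΔS_univ = −Q_H/T_H + Q_C/T_C = 0.0616 kJ/K (> 0, since η = 0.216 < η_Carnot = 0.312).

ΔS_univ ≈ 0.0616 kJ/K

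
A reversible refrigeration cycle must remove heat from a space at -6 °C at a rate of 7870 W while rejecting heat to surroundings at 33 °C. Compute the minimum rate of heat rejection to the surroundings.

T_H = 33 °C → 33 + 273.15 = 306.15 K.
T_C = -6 °C → -6 + 273.15 = 267.15 K.
For a reversible cycle Q_H/Q_C = T_H/T_C, so Q_H = Q_C·T_H/T_C = 7870 × 306.15/267.15 = 9020 W.

Q̇_H ≈ 9020 W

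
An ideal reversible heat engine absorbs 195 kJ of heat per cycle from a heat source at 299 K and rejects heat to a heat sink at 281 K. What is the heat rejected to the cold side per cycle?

Q_C ≈ 183 kJ

Carnot efficiency: η = 1 − T_C/T_H = 1 − 281.00/299.00 = 0.0602.
For a reversible cycle Q_C/Q_H = T_C/T_H, so Q_C = 195 × 281.00/299.00 = 183 kJ.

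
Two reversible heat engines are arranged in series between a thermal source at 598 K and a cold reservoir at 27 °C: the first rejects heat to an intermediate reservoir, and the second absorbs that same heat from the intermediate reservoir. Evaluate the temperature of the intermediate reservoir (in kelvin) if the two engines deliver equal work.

T_C = 27 °C → 27 + 273.15 = 300.15 K.
For reversible stages Q_m = Q_H·(T_m/T_H). Setting W₁ = Q_H(1 − T_m/T_H) equal to W₂ = Q_m(1 − T_C/T_m) = Q_H·(T_m − T_C)/T_H gives T_H − T_m = T_m − T_C, so T_m = (T_H + T_C)/2 = (598.00 + 300.15)/2 = 449 K.

T_m ≈ 449 K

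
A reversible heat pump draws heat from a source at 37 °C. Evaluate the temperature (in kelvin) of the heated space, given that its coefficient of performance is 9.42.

T_H ≈ 347 K

T_C = 37 °C → 37 + 273.15 = 310.15 K.
COP_HP = T_H/(T_H − T_C) ⇒ T_H = T_C·COP_HP/(COP_HP − 1) = 310.15 × 9.42/(9.42 − 1) = 347 K.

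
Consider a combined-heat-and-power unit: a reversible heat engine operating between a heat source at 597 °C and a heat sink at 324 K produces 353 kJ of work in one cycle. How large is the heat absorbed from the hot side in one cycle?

T_H = 597 °C → 597 + 273.15 = 870.15 K.
Since the cycle is reversible, η = 1 − T_C/T_H = 1 − 324.00/870.15 = 0.6277.
Q_H = W/η = 353/0.6277 = 562.4 kJ.

Q_H ≈ 562.4 kJ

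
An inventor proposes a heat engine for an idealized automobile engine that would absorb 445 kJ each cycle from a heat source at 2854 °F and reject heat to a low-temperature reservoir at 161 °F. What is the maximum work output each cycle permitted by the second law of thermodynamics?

W_max ≈ 362 kJ

T_H = 2854 °F → (2854 − 32) × 5/9 = 1567.78 °C = 1840.93 K.
T_C = 161 °F → (161 − 32) × 5/9 = 71.67 °C = 344.82 K.
The upper bound on efficiency is η_max = 1 − T_C/T_H = 1 − 344.82/1840.93 = 0.8127.
W_max = η_max · Q_H = 0.8127 × 445 = 362 kJ.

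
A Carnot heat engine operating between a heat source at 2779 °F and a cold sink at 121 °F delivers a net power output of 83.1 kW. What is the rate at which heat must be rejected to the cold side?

Q̇_C ≈ 18.2 kW

T_H = 2779 °F → (2779 − 32) × 5/9 = 1526.11 °C = 1799.26 K.
T_C = 121 °F → (121 − 32) × 5/9 = 49.44 °C = 322.59 K.
The Carnot efficiency is η = 1 − T_C/T_H = 1 − 322.59/1799.26 = 0.8207.
Since Q_C/Q_H = T_C/T_H and Q_H = W/η, Q_C = W·T_C/(T_H − T_C) = 83.1 × 322.59/1476.67 = 18.2 kW.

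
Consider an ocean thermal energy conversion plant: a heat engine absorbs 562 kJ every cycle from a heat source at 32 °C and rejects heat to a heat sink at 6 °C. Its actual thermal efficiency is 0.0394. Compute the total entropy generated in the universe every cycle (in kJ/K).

ΔS_univ ≈ 0.09222 kJ/K

T_H = 32 °C → 32 + 273.15 = 305.15 K.
T_C = 6 °C → 6 + 273.15 = 279.15 K.
W = η·Q_H = 0.0394 × 562 = 22.14 kJ, so Q_C = Q_H − W = 539.9 kJ.
The hot reservoir loses entropy Q_H/T_H = 562/305.15 = 1.842 kJ/K; the cold reservoir gains Q_C/T_C = 539.9/279.15 = 1.934 kJ/K.
ΔS_univ = −Q_H/T_H + Q_C/T_C = 0.09222 kJ/K (> 0, since η = 0.0394 < η_Carnot = 0.085).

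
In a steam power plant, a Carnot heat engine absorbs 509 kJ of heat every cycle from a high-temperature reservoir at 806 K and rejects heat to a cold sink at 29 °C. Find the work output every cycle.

T_C = 29 °C → 29 + 273.15 = 302.15 K.
η_rev = 1 − T_C/T_H = 1 − 302.15/806.00 = 0.6251.
W = η·Q_H = 0.6251 × 509 = 318 kJ.

W ≈ 318 kJ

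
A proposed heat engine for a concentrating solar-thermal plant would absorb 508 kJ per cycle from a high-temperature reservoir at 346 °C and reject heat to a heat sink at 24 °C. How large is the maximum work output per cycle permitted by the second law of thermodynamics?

W_max ≈ 264.2 kJ

T_H = 346 °C → 346 + 273.15 = 619.15 K.
T_C = 24 °C → 24 + 273.15 = 297.15 K.
The second-law ceiling is the Carnot efficiency, η_max = 1 − T_C/T_H = 1 − 297.15/619.15 = 0.5201.
W_max = η_max · Q_H = 0.5201 × 508 = 264.2 kJ.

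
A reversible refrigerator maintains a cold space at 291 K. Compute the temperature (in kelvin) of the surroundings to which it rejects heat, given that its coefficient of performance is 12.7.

T_H ≈ 314 K

COP_R = T_C/(T_H − T_C) ⇒ T_H = T_C·(1 + 1/COP_R) = 291.00 × (1 + 1/12.7) = 314 K.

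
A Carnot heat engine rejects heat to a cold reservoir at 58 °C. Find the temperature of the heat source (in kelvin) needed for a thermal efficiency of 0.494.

T_H ≈ 654 K

T_C = 58 °C → 58 + 273.15 = 331.15 K.
From η = 1 − T_C/T_H, solving for T_H gives T_H = T_C/(1 − η) = 331.15/(1 − 0.494) = 654 K.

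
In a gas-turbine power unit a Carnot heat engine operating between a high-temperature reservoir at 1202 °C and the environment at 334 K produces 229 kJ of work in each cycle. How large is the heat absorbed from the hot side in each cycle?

Q_H ≈ 296 kJ

T_H = 1202 °C → 1202 + 273.15 = 1475.15 K.
For a reversible engine, η = 1 − T_C/T_H = 1 − 334.00/1475.15 = 0.7736.
Q_H = W/η = 229/0.7736 = 296 kJ.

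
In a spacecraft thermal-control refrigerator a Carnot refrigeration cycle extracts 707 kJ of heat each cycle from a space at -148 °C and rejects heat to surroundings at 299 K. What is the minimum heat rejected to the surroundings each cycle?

Q_H ≈ 1690 kJ

T_C = -148 °C → -148 + 273.15 = 125.15 K.
For a reversible cycle Q_H/Q_C = T_H/T_C, so Q_H = Q_C·T_H/T_C = 707 × 299.00/125.15 = 1690 kJ.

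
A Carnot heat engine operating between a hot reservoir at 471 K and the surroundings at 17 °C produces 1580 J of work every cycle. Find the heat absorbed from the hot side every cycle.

T_C = 17 °C → 17 + 273.15 = 290.15 K.
η_rev = 1 − T_C/T_H = 1 − 290.15/471.00 = 0.3840.
Q_H = W/η = 1580/0.3840 = 4115 J.

Q_H ≈ 4115 J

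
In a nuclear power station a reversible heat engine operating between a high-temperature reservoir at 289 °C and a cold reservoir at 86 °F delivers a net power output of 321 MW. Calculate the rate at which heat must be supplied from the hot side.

T_H = 289 °C → 289 + 273.15 = 562.15 K.
T_C = 86 °F → (86 − 32) × 5/9 = 30.00 °C = 303.15 K.
For a reversible engine, η = 1 − T_C/T_H = 1 − 303.15/562.15 = 0.4607.
Q_H = W/η = 321/0.4607 = 697 MW.

Q̇_H ≈ 697 MW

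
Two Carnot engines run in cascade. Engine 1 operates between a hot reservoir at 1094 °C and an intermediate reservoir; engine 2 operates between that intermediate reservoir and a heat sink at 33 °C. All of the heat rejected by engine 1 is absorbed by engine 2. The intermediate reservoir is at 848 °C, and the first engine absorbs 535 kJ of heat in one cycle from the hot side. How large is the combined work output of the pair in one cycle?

W_total ≈ 415 kJ

T_H = 1094 °C → 1094 + 273.15 = 1367.15 K.
T_C = 33 °C → 33 + 273.15 = 306.15 K.
Two reversible stages in series are equivalent to a single Carnot engine between T_H and T_C, so η_total = 1 − T_C/T_H = 1 − 306.15/1367.15 = 0.7761.
W_total = η_total · Q_H = 0.7761 × 535 = 415 kJ.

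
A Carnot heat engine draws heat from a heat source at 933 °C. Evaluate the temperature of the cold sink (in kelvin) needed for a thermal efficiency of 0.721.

T_H = 933 °C → 933 + 273.15 = 1206.15 K.
From η = 1 − T_C/T_H, T_C = T_H·(1 − η) = 1206.15 × (1 − 0.721) = 337 K.

T_C ≈ 337 K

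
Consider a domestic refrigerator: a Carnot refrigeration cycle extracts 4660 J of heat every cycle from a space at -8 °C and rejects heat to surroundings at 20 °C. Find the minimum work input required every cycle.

T_H = 20 °C → 20 + 273.15 = 293.15 K.
T_C = -8 °C → -8 + 273.15 = 265.15 K.
COP_R = T_C/(T_H − T_C) = 265.15/28.00 = 9.4696.
W = Q_C/COP_R = 4660/9.4696 = 492 J.

W_in ≈ 492 J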